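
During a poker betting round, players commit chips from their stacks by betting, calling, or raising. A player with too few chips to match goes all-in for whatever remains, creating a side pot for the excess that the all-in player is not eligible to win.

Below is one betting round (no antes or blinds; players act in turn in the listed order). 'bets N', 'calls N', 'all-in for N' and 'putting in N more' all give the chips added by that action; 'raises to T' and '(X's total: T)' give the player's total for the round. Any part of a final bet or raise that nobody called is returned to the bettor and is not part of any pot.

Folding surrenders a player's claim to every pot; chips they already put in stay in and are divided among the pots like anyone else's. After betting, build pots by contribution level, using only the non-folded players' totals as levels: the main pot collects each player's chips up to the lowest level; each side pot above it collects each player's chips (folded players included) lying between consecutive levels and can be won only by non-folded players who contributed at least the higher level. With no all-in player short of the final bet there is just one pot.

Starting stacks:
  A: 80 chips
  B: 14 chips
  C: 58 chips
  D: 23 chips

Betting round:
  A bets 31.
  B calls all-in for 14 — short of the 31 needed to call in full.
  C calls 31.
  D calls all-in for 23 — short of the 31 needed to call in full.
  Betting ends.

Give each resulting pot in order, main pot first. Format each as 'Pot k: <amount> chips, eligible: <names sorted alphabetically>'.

Contributions: A=31, B=14, C=31, D=23
Pot levels (distinct totals of non-folded players): 14, 23, 31
Layer 1-14: 14 each from A, B, C, D = 14*4 = 56 chips; eligible A, B, C, D
Layer 15-23: 9 each from A, C, D = 9*3 = 27 chips; eligible A, C, D
Layer 24-31: 8 each from A, C = 8*2 = 16 chips; eligible A, C

Pot 1: 56 chips, eligible: A, B, C, D
Pot 2: 27 chips, eligible: A, C, D
Pot 3: 16 chips, eligible: A, C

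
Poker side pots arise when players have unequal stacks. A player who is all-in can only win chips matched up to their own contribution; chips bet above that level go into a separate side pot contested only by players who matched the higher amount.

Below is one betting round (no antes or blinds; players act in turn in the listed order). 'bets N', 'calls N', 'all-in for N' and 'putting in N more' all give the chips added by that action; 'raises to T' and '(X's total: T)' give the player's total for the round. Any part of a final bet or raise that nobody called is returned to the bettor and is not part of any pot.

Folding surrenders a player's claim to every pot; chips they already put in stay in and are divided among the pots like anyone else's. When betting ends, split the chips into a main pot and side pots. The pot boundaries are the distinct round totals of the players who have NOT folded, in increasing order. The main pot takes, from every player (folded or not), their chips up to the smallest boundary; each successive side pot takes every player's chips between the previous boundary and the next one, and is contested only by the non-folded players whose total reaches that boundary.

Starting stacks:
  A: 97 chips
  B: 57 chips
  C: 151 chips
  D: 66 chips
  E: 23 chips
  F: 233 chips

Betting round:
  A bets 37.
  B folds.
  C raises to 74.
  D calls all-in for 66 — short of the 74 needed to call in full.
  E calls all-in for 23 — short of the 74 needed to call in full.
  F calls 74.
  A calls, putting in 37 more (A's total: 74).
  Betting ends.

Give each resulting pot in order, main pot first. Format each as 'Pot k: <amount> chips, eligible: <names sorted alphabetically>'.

Contributions: A=74, C=74, D=66, E=23, F=74
Folded: B
Pot levels (distinct totals of non-folded players): 23, 66, 74
Layer 1-23: 23 each from A, C, D, E, F = 23*5 = 115 chips; eligible A, C, D, E, F
Layer 24-66: 43 each from A, C, D, F = 43*4 = 172 chips; eligible A, C, D, F
Layer 67-74: 8 each from A, C, F = 8*3 = 24 chips; eligible A, C, F

Pot 1: 115 chips, eligible: A, C, D, E, F
Pot 2: 172 chips, eligible: A, C, D, F
Pot 3: 24 chips, eligible: A, C, F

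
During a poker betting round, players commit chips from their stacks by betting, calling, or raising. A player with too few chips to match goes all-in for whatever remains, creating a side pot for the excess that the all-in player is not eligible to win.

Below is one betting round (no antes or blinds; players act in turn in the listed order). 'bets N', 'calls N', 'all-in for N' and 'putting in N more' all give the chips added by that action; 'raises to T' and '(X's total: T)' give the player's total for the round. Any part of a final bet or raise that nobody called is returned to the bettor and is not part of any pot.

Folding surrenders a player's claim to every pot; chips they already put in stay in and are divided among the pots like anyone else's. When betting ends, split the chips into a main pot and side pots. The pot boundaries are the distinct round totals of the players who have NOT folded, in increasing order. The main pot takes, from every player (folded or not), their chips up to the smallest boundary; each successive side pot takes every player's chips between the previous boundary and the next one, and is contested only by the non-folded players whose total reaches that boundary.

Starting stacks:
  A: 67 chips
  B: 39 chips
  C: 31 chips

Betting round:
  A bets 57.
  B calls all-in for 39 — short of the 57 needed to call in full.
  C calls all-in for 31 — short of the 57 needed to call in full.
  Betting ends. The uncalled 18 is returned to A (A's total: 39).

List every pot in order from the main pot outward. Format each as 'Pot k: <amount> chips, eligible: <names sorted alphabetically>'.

Pot 1: 93 chips, eligible: A, B, C
Pot 2: 16 chips, eligible: A, B

Derivation:
Contributions (after 18 returned to A): A=39, B=39, C=31
Pot levels (distinct totals of non-folded players): 31, 39
Layer 1-31: 31 each from A, B, C = 31*3 = 93 chips; eligible A, B, C
Layer 32-39: 8 each from A, B = 8*2 = 16 chips; eligible A, B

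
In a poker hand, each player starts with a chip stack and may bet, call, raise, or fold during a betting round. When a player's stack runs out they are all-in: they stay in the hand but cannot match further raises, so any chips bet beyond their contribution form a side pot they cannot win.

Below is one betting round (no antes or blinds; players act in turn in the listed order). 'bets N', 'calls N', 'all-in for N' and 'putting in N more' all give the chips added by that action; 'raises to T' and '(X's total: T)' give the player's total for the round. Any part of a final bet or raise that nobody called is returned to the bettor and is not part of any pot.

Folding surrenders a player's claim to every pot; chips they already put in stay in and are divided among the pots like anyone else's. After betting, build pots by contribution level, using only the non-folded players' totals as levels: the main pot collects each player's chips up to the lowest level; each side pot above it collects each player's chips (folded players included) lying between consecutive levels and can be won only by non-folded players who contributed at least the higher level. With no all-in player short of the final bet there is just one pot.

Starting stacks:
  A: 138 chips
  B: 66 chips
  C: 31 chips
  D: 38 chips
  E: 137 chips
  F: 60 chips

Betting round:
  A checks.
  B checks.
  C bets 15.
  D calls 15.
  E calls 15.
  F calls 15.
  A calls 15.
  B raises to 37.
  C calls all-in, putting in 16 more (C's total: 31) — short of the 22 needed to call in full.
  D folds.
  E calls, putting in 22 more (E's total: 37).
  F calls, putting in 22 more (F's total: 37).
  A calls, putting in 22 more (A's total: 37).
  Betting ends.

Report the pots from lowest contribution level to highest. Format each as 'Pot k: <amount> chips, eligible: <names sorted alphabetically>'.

Contributions: A=37, B=37, C=31, D=15, E=37, F=37
Folded: D
Pot levels (distinct totals of non-folded players): 31, 37
Layer 1-31: A 31 + B 31 + C 31 + D 15 + E 31 + F 31 = 170 chips; eligible A, B, C, E, F
Layer 32-37: 6 each from A, B, E, F = 6*4 = 24 chips; eligible A, B, E, F

Pot 1: 170 chips, eligible: A, B, C, E, F
Pot 2: 24 chips, eligible: A, B, E, F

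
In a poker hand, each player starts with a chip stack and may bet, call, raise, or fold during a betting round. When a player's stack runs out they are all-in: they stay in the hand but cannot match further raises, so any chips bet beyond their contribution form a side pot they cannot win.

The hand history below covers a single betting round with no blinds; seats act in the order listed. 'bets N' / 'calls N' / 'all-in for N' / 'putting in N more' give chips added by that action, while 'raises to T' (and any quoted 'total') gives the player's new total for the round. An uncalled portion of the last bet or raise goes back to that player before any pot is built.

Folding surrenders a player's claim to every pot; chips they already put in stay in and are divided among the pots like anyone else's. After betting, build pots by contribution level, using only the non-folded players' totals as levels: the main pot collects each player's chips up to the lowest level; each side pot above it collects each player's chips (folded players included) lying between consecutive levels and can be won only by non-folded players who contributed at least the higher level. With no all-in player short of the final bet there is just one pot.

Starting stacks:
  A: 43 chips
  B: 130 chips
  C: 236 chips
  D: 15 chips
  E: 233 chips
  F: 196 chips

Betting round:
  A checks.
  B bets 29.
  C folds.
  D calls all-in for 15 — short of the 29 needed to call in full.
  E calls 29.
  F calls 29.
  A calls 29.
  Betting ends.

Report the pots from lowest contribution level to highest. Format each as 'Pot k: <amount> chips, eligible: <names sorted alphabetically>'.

Pot 1: 75 chips, eligible: A, B, D, E, F
Pot 2: 56 chips, eligible: A, B, E, F

Derivation:
Contributions: A=29, B=29, D=15, E=29, F=29
Folded: C
Pot levels (distinct totals of non-folded players): 15, 29
Layer 1-15: 15 each from A, B, D, E, F = 15*5 = 75 chips; eligible A, B, D, E, F
Layer 16-29: 14 each from A, B, E, F = 14*4 = 56 chips; eligible A, B, E, F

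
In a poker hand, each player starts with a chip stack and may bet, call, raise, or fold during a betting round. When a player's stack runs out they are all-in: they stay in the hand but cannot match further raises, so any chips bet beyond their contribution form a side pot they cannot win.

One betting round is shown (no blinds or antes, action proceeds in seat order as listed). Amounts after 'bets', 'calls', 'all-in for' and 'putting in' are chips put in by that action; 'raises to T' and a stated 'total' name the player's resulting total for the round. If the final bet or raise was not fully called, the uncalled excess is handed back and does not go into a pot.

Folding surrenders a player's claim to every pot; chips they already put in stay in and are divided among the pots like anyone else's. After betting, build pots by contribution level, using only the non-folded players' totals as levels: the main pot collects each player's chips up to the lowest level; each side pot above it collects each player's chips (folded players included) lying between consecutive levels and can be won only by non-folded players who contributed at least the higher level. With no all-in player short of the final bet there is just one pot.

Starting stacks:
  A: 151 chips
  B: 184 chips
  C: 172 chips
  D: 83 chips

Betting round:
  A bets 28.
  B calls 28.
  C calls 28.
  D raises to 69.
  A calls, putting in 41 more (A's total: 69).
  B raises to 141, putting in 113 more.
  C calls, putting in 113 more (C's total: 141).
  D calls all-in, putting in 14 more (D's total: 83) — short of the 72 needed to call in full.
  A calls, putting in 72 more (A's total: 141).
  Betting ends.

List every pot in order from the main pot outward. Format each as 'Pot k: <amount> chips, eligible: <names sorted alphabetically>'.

Contributions: A=141, B=141, C=141, D=83
Pot levels (distinct totals of non-folded players): 83, 141
Layer 1-83: 83 each from A, B, C, D = 83*4 = 332 chips; eligible A, B, C, D
Layer 84-141: 58 each from A, B, C = 58*3 = 174 chips; eligible A, B, C

Pot 1: 332 chips, eligible: A, B, C, D
Pot 2: 174 chips, eligible: A, B, C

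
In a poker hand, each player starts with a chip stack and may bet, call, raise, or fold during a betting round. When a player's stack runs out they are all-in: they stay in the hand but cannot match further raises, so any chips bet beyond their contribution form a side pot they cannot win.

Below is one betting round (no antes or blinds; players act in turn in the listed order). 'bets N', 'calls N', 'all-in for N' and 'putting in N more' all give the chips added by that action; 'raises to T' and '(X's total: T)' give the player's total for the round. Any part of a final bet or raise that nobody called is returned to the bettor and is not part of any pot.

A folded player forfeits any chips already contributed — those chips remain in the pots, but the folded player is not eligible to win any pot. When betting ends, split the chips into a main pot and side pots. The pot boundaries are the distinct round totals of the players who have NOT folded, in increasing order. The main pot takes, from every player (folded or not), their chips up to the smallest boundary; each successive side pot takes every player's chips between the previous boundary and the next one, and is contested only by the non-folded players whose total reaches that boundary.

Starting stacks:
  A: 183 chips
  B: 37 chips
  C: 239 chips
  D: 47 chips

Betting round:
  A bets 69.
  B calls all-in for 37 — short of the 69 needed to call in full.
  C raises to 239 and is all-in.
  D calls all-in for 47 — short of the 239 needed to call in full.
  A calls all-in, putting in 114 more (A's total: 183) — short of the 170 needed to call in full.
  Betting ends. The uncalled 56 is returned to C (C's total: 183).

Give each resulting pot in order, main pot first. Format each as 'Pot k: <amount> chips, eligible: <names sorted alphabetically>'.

Contributions (after 56 returned to C): A=183, B=37, C=183, D=47
Pot levels (distinct totals of non-folded players): 37, 47, 183
Layer 1-37: 37 each from A, B, C, D = 37*4 = 148 chips; eligible A, B, C, D
Layer 38-47: 10 each from A, C, D = 10*3 = 30 chips; eligible A, C, D
Layer 48-183: 136 each from A, C = 136*2 = 272 chips; eligible A, C

Pot 1: 148 chips, eligible: A, B, C, D
Pot 2: 30 chips, eligible: A, C, D
Pot 3: 272 chips, eligible: A, C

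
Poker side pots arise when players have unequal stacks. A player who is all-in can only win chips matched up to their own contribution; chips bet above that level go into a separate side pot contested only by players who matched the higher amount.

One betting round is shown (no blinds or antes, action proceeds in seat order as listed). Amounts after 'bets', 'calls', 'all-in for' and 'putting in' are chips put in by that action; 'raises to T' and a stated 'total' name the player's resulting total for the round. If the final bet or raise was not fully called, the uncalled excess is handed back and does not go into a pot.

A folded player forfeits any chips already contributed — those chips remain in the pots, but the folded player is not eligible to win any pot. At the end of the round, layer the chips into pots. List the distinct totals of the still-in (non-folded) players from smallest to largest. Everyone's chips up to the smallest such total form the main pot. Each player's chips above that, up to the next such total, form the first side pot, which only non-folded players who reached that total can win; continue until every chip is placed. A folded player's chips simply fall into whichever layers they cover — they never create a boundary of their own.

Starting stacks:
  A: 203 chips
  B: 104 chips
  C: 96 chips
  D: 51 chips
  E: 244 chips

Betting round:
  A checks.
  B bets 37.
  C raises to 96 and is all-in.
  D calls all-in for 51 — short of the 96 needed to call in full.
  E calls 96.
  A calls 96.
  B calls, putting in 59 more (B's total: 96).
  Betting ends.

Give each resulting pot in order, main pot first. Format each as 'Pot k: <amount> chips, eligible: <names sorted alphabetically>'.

Contributions: A=96, B=96, C=96, D=51, E=96
Pot levels (distinct totals of non-folded players): 51, 96
Layer 1-51: 51 each from A, B, C, D, E = 51*5 = 255 chips; eligible A, B, C, D, E
Layer 52-96: 45 each from A, B, C, E = 45*4 = 180 chips; eligible A, B, C, E

Pot 1: 255 chips, eligible: A, B, C, D, E
Pot 2: 180 chips, eligible: A, B, C, E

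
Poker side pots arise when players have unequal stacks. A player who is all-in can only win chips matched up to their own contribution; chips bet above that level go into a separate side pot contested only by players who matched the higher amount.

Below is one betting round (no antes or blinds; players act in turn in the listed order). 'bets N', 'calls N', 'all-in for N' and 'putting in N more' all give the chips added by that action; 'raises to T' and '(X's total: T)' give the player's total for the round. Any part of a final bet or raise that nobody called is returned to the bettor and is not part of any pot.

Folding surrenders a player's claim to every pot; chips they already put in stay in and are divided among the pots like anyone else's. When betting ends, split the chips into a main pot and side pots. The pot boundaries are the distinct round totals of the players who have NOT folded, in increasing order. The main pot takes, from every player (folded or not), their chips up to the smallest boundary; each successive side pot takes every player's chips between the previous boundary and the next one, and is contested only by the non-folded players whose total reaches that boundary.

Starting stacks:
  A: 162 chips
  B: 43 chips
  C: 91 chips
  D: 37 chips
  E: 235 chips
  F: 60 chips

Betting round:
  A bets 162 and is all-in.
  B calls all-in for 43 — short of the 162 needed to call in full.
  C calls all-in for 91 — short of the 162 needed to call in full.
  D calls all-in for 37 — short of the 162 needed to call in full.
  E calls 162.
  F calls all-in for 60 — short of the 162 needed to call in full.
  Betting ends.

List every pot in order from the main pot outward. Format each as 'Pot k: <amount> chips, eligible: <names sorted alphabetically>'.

Contributions: A=162, B=43, C=91, D=37, E=162, F=60
Pot levels (distinct totals of non-folded players): 37, 43, 60, 91, 162
Layer 1-37: 37 each from A, B, C, D, E, F = 37*6 = 222 chips; eligible A, B, C, D, E, F
Layer 38-43: 6 each from A, B, C, E, F = 6*5 = 30 chips; eligible A, B, C, E, F
Layer 44-60: 17 each from A, C, E, F = 17*4 = 68 chips; eligible A, C, E, F
Layer 61-91: 31 each from A, C, E = 31*3 = 93 chips; eligible A, C, E
Layer 92-162: 71 each from A, E = 71*2 = 142 chips; eligible A, E

Pot 1: 222 chips, eligible: A, B, C, D, E, F
Pot 2: 30 chips, eligible: A, B, C, E, F
Pot 3: 68 chips, eligible: A, C, E, F
Pot 4: 93 chips, eligible: A, C, E
Pot 5: 142 chips, eligible: A, E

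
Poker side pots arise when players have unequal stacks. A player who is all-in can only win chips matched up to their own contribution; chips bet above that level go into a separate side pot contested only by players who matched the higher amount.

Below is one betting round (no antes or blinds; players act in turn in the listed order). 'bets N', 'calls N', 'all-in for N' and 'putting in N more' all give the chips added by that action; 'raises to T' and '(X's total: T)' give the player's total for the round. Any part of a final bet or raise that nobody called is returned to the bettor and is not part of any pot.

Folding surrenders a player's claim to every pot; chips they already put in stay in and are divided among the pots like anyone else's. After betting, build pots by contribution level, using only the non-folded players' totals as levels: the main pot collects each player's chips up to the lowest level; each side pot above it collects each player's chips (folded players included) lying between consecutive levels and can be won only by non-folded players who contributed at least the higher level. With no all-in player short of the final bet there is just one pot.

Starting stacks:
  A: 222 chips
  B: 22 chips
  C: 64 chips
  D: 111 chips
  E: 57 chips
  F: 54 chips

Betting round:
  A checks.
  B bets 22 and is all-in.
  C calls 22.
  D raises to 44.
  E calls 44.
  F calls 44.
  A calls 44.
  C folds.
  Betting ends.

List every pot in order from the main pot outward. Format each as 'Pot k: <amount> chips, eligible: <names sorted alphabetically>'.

Pot 1: 132 chips, eligible: A, B, D, E, F
Pot 2: 88 chips, eligible: A, D, E, F

Derivation:
Contributions: A=44, B=22, C=22, D=44, E=44, F=44
Folded: C
Pot levels (distinct totals of non-folded players): 22, 44
Layer 1-22: 22 each from A, B, C, D, E, F = 22*6 = 132 chips; eligible A, B, D, E, F
Layer 23-44: 22 each from A, D, E, F = 22*4 = 88 chips; eligible A, D, E, F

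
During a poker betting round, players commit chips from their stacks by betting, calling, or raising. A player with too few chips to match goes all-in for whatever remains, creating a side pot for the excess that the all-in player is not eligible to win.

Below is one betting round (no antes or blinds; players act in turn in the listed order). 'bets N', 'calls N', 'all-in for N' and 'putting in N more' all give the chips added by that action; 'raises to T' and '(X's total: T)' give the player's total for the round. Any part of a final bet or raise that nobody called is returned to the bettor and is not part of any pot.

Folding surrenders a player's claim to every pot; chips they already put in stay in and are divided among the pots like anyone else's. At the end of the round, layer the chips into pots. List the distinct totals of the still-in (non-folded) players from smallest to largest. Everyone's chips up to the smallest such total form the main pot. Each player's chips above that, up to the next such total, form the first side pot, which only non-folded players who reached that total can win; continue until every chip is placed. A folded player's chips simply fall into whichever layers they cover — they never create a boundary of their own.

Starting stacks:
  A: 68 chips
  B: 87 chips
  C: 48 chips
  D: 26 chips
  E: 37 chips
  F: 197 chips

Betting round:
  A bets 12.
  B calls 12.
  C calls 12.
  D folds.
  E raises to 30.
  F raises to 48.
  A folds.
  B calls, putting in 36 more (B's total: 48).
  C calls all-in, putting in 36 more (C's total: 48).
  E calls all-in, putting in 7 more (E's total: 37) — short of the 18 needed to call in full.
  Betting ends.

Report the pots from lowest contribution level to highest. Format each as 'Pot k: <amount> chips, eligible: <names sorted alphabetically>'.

Pot 1: 160 chips, eligible: B, C, E, F
Pot 2: 33 chips, eligible: B, C, F

Derivation:
Contributions: A=12, B=48, C=48, E=37, F=48
Folded: A, D
Pot levels (distinct totals of non-folded players): 37, 48
Layer 1-37: A 12 + B 37 + C 37 + E 37 + F 37 = 160 chips; eligible B, C, E, F
Layer 38-48: 11 each from B, C, F = 11*3 = 33 chips; eligible B, C, F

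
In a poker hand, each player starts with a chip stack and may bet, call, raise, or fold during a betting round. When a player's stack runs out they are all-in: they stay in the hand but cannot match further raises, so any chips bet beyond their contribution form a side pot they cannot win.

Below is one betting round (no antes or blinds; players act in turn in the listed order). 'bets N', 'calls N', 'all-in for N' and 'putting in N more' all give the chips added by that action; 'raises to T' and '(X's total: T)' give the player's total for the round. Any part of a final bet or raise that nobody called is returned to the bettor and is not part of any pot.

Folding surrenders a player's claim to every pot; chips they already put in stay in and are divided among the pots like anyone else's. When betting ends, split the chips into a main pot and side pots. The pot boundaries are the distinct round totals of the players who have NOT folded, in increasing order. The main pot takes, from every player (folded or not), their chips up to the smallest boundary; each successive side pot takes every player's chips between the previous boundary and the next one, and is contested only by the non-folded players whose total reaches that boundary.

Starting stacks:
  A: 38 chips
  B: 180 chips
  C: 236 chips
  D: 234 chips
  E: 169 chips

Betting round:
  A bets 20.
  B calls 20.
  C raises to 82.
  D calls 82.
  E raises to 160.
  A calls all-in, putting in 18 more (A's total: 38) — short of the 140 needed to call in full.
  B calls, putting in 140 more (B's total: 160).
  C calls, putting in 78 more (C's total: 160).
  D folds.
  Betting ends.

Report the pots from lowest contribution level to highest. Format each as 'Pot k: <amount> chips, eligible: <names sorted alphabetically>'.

Contributions: A=38, B=160, C=160, D=82, E=160
Folded: D
Pot levels (distinct totals of non-folded players): 38, 160
Layer 1-38: 38 each from A, B, C, D, E = 38*5 = 190 chips; eligible A, B, C, E
Layer 39-160: B 122 + C 122 + D 44 + E 122 = 410 chips; eligible B, C, E

Pot 1: 190 chips, eligible: A, B, C, E
Pot 2: 410 chips, eligible: B, C, E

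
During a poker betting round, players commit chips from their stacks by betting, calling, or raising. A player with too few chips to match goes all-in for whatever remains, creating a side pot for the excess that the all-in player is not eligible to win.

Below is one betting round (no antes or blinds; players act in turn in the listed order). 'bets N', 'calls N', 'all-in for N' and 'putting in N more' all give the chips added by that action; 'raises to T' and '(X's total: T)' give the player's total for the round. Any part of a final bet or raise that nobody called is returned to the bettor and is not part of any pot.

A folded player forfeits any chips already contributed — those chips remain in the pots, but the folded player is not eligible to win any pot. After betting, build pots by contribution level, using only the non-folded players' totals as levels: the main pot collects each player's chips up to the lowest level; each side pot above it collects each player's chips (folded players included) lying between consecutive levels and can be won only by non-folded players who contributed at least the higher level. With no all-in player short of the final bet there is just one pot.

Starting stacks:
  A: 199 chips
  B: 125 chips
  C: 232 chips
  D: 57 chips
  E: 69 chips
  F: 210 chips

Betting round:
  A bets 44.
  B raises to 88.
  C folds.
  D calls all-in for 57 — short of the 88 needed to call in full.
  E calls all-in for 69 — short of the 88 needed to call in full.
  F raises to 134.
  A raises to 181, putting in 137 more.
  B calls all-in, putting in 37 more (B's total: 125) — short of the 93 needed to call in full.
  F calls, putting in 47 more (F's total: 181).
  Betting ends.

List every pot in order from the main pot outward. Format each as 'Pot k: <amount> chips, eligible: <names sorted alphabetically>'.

Contributions: A=181, B=125, D=57, E=69, F=181
Folded: C
Pot levels (distinct totals of non-folded players): 57, 69, 125, 181
Layer 1-57: 57 each from A, B, D, E, F = 57*5 = 285 chips; eligible A, B, D, E, F
Layer 58-69: 12 each from A, B, E, F = 12*4 = 48 chips; eligible A, B, E, F
Layer 70-125: 56 each from A, B, F = 56*3 = 168 chips; eligible A, B, F
Layer 126-181: 56 each from A, F = 56*2 = 112 chips; eligible A, F

Pot 1: 285 chips, eligible: A, B, D, E, F
Pot 2: 48 chips, eligible: A, B, E, F
Pot 3: 168 chips, eligible: A, B, F
Pot 4: 112 chips, eligible: A, F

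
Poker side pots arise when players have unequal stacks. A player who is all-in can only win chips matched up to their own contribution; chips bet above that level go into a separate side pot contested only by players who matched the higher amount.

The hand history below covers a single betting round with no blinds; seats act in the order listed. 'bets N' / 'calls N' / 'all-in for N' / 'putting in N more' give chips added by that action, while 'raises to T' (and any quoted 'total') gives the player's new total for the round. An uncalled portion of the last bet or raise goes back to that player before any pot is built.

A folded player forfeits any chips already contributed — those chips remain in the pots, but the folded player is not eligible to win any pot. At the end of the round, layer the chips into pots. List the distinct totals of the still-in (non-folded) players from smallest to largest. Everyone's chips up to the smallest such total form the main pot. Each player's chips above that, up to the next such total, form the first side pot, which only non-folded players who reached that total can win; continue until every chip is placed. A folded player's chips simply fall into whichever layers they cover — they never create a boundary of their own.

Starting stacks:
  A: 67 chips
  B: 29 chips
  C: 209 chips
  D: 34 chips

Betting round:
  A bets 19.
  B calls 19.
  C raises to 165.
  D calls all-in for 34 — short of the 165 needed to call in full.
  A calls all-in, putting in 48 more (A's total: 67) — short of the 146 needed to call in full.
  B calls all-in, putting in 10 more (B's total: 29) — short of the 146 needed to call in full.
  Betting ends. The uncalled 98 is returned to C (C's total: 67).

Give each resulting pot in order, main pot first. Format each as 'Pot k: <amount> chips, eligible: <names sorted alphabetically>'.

Pot 1: 116 chips, eligible: A, B, C, D
Pot 2: 15 chips, eligible: A, C, D
Pot 3: 66 chips, eligible: A, C

Derivation:
Contributions (after 98 returned to C): A=67, B=29, C=67, D=34
Pot levels (distinct totals of non-folded players): 29, 34, 67
Layer 1-29: 29 each from A, B, C, D = 29*4 = 116 chips; eligible A, B, C, D
Layer 30-34: 5 each from A, C, D = 5*3 = 15 chips; eligible A, C, D
Layer 35-67: 33 each from A, C = 33*2 = 66 chips; eligible A, C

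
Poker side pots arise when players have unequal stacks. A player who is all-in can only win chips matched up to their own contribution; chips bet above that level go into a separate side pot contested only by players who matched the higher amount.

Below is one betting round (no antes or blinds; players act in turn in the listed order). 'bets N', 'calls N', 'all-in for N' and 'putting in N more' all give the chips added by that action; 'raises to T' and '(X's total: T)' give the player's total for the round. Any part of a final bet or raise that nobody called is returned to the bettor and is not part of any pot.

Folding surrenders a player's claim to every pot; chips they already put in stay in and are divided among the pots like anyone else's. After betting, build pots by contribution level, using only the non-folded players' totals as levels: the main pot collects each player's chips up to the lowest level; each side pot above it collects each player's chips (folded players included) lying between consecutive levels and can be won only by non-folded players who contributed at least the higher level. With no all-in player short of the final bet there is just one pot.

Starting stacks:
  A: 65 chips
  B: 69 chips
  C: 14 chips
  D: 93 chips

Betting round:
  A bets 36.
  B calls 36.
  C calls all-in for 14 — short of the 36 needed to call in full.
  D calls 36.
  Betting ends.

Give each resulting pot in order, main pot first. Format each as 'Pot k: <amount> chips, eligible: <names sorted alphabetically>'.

Pot 1: 56 chips, eligible: A, B, C, D
Pot 2: 66 chips, eligible: A, B, D

Derivation:
Contributions: A=36, B=36, C=14, D=36
Pot levels (distinct totals of non-folded players): 14, 36
Layer 1-14: 14 each from A, B, C, D = 14*4 = 56 chips; eligible A, B, C, D
Layer 15-36: 22 each from A, B, D = 22*3 = 66 chips; eligible A, B, D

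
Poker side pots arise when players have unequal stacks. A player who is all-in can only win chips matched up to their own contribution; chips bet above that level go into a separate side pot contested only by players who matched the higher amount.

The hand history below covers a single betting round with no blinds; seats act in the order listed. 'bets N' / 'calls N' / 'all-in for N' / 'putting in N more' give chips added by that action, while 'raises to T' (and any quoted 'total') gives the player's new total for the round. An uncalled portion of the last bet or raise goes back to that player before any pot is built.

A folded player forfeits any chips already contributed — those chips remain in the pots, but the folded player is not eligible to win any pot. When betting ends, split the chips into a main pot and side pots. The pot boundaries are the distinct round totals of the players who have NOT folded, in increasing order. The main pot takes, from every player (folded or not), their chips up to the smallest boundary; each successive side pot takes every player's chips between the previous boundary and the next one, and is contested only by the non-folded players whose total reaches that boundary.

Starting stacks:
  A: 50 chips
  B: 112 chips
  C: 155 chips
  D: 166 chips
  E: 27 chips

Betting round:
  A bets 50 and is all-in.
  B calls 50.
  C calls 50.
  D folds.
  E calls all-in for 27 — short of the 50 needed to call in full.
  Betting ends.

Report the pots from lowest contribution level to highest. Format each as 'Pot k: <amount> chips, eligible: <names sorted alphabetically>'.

Pot 1: 108 chips, eligible: A, B, C, E
Pot 2: 69 chips, eligible: A, B, C

Derivation:
Contributions: A=50, B=50, C=50, E=27
Folded: D
Pot levels (distinct totals of non-folded players): 27, 50
Layer 1-27: 27 each from A, B, C, E = 27*4 = 108 chips; eligible A, B, C, E
Layer 28-50: 23 each from A, B, C = 23*3 = 69 chips; eligible A, B, C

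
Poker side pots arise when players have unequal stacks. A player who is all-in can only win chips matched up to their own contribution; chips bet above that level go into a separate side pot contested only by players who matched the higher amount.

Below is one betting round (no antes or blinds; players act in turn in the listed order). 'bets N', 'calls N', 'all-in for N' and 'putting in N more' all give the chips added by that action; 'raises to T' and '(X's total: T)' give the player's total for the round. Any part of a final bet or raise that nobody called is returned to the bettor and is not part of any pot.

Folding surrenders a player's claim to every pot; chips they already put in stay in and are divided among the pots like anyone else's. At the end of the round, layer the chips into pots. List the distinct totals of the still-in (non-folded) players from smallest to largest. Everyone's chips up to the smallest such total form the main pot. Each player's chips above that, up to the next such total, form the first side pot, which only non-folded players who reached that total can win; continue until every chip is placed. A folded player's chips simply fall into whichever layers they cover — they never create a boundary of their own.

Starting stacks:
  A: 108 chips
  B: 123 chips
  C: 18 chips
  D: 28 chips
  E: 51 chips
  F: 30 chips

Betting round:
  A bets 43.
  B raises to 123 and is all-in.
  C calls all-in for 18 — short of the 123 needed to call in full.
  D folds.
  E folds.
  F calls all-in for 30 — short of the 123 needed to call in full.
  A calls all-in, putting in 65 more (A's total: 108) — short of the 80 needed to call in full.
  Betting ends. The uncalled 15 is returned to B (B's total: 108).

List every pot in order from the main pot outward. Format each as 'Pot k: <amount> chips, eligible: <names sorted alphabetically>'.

Contributions (after 15 returned to B): A=108, B=108, C=18, F=30
Folded: D, E
Pot levels (distinct totals of non-folded players): 18, 30, 108
Layer 1-18: 18 each from A, B, C, F = 18*4 = 72 chips; eligible A, B, C, F
Layer 19-30: 12 each from A, B, F = 12*3 = 36 chips; eligible A, B, F
Layer 31-108: 78 each from A, B = 78*2 = 156 chips; eligible A, B

Pot 1: 72 chips, eligible: A, B, C, F
Pot 2: 36 chips, eligible: A, B, F
Pot 3: 156 chips, eligible: A, B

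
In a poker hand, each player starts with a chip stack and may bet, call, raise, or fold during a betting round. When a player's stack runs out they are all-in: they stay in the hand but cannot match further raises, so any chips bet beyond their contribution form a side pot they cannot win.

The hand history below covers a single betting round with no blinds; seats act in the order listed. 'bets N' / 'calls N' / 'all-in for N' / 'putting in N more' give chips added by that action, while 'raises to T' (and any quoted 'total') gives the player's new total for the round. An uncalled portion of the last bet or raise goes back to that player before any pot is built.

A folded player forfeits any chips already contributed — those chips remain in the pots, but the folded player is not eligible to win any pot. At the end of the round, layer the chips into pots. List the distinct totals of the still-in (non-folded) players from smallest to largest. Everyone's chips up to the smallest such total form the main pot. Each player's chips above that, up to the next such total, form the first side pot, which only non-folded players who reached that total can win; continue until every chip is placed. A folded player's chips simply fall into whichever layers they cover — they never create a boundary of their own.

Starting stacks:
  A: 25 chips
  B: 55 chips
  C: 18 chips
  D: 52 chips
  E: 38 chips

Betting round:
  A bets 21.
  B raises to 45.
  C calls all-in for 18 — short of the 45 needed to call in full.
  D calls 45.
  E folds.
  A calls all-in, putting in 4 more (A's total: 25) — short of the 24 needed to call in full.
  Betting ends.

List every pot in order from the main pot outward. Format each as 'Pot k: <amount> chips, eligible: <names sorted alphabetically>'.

Pot 1: 72 chips, eligible: A, B, C, D
Pot 2: 21 chips, eligible: A, B, D
Pot 3: 40 chips, eligible: B, D

Derivation:
Contributions: A=25, B=45, C=18, D=45
Folded: E
Pot levels (distinct totals of non-folded players): 18, 25, 45
Layer 1-18: 18 each from A, B, C, D = 18*4 = 72 chips; eligible A, B, C, D
Layer 19-25: 7 each from A, B, D = 7*3 = 21 chips; eligible A, B, D
Layer 26-45: 20 each from B, D = 20*2 = 40 chips; eligible B, D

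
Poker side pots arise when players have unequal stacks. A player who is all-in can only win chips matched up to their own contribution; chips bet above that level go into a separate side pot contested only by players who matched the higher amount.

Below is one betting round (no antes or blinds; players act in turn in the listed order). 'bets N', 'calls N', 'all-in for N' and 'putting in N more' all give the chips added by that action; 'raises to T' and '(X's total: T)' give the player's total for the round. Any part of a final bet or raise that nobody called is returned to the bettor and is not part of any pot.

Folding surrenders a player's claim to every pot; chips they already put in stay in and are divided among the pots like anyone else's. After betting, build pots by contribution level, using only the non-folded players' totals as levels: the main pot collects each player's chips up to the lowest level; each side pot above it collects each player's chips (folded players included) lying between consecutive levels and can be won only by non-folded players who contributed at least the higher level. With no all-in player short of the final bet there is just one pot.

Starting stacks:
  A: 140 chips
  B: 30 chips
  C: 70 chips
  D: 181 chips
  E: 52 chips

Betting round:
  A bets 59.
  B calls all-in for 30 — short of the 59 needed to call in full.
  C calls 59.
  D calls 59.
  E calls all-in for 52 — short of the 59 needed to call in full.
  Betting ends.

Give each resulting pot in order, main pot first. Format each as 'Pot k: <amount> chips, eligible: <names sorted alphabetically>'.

Contributions: A=59, B=30, C=59, D=59, E=52
Pot levels (distinct totals of non-folded players): 30, 52, 59
Layer 1-30: 30 each from A, B, C, D, E = 30*5 = 150 chips; eligible A, B, C, D, E
Layer 31-52: 22 each from A, C, D, E = 22*4 = 88 chips; eligible A, C, D, E
Layer 53-59: 7 each from A, C, D = 7*3 = 21 chips; eligible A, C, D

Pot 1: 150 chips, eligible: A, B, C, D, E
Pot 2: 88 chips, eligible: A, C, D, E
Pot 3: 21 chips, eligible: A, C, D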